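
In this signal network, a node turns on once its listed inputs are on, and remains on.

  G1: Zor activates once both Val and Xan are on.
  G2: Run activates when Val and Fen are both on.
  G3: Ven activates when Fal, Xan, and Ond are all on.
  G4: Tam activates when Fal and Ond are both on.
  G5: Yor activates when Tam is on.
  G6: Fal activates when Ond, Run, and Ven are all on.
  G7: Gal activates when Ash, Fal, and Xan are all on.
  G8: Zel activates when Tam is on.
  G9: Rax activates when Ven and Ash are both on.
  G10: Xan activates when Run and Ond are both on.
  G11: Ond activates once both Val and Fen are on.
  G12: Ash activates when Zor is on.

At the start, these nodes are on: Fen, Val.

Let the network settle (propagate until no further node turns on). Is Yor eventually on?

Yor would need Tam (G5), but Tam never turns on.

No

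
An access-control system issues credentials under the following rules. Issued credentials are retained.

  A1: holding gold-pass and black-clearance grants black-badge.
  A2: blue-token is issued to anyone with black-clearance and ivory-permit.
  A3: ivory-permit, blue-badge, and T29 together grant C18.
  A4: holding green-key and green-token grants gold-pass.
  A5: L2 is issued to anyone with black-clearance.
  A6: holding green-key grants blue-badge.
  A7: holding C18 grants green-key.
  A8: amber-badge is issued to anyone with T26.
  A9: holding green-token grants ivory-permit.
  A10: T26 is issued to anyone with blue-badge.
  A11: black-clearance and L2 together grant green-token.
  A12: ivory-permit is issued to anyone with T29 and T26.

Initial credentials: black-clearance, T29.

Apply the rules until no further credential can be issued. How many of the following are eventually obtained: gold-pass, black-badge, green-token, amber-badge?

1

Holding black-clearance grants L2 (A5).
Holding black-clearance and L2 grants green-token (A11).
gold-pass would need green-key and green-token (A4), but green-key is never granted.
black-badge would need gold-pass and black-clearance (A1), but gold-pass is never granted.
green-token: reached.
amber-badge would need T26 (A8), but T26 is never granted.
Reached: green-token — 1 of the 4.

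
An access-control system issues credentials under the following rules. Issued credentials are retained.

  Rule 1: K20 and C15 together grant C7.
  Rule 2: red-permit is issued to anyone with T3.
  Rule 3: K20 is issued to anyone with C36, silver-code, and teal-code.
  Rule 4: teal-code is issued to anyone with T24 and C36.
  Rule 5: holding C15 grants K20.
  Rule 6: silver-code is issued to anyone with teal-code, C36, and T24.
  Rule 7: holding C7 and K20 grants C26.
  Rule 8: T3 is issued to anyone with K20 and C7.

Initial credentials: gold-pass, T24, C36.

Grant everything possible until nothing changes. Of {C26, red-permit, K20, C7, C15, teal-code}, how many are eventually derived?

2

Holding T24 and C36 grants teal-code (Rule 4).
Holding teal-code, C36, and T24 grants silver-code (Rule 6).
Holding C36, silver-code, and teal-code grants K20 (Rule 3).
C26 would need C7 and K20 (Rule 7), but C7 is never granted.
red-permit would need T3 (Rule 2), but T3 is never granted.
K20: reached.
C7 would need K20 and C15 (Rule 1), but C15 is never granted.
No rule produces C15, and it is not given.
teal-code: reached.
Reached: K20 and teal-code — 2 of the 6.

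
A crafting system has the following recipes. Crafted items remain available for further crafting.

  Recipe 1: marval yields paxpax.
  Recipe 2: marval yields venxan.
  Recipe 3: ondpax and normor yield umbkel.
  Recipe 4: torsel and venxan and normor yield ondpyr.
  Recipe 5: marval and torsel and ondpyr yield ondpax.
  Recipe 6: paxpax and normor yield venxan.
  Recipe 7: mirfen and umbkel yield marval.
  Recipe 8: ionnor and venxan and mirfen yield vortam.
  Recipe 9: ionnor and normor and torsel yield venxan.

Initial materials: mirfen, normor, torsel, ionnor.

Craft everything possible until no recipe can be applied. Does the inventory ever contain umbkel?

umbkel would need ondpax and normor (Recipe 3), but ondpax is never obtained.

No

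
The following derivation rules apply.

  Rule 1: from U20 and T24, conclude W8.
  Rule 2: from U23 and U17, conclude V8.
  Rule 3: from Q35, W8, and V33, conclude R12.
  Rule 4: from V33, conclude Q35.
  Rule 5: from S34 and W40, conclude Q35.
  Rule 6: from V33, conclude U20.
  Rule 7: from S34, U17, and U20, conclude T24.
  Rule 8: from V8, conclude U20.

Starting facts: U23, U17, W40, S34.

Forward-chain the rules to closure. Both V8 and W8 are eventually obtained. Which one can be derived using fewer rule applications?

V8: From U23 and U17, Rule 2 gives V8. [1 rule application]
W8: U23 and U17 hold, so V8 follows (Rule 2). From V8, Rule 8 gives U20. From S34, U17, and U20, Rule 7 gives T24. U20 and T24 hold, so W8 follows (Rule 1). [4 rule applications]
V8 needs fewer.

V8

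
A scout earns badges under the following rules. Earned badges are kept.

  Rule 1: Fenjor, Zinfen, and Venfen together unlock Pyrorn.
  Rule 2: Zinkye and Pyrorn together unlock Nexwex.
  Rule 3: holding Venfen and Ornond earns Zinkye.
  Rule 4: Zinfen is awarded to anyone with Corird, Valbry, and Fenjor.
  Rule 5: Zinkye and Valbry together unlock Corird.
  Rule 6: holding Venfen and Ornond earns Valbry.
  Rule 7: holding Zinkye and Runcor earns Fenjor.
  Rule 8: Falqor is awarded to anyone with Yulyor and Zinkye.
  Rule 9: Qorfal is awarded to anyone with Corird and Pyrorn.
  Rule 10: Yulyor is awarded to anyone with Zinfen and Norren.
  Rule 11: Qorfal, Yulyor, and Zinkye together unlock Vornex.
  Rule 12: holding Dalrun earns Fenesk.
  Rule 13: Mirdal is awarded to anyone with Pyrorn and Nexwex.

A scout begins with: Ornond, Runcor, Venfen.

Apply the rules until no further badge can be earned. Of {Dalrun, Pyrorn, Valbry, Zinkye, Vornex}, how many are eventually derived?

With Venfen and Ornond, Valbry is earned (Rule 6).
With Venfen and Ornond, Zinkye is earned (Rule 3).
With Zinkye and Valbry, Corird is earned (Rule 5).
With Zinkye and Runcor, Fenjor is earned (Rule 7).
With Corird, Valbry, and Fenjor, Zinfen is earned (Rule 4).
With Fenjor, Zinfen, and Venfen, Pyrorn is earned (Rule 1).
No rule produces Dalrun, and it is not given.
Pyrorn: reached.
Valbry: reached.
Zinkye: reached.
Vornex would need Qorfal, Yulyor, and Zinkye (Rule 11), but Yulyor is never earned.
Reached: Pyrorn, Valbry, and Zinkye — 3 of the 5.

3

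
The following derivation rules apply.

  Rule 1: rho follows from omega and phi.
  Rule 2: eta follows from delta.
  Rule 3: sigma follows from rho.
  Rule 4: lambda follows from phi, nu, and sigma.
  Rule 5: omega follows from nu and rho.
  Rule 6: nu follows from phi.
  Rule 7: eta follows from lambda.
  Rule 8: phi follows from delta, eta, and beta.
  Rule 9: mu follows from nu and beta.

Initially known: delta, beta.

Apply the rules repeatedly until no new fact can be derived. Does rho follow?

rho would need omega and phi (Rule 1), but omega is never established.

No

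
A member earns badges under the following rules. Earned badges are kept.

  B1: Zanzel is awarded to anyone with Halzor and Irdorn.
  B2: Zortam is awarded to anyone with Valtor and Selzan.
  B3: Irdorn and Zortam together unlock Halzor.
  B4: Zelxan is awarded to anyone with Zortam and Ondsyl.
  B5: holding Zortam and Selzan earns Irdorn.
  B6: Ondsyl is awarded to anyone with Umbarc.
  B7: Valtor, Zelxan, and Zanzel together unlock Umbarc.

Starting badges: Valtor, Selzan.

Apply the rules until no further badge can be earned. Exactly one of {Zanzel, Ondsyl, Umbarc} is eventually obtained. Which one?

With Valtor and Selzan, Zortam is earned (B2).
With Zortam and Selzan, Irdorn is earned (B5).
With Irdorn and Zortam, Halzor is earned (B3).
With Halzor and Irdorn, Zanzel is earned (B1).
Ondsyl would need Umbarc (B6), but Umbarc is never earned. Umbarc would need Valtor, Zelxan, and Zanzel (B7), but Zelxan is never earned.

Zanzel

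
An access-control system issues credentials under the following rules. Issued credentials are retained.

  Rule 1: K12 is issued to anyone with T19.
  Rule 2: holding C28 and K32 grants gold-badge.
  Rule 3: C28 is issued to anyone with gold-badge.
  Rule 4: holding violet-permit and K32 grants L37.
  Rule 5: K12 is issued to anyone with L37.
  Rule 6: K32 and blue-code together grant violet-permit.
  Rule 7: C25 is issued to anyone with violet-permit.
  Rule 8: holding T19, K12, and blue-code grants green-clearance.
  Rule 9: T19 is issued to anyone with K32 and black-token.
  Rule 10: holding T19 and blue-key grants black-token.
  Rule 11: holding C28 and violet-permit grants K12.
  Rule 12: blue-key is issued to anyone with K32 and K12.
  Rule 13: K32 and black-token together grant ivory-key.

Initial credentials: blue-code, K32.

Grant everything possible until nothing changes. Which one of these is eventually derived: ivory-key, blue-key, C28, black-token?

blue-key

Holding K32 and blue-code grants violet-permit (Rule 6).
Holding violet-permit and K32 grants L37 (Rule 4).
Holding L37 grants K12 (Rule 5).
Holding K32 and K12 grants blue-key (Rule 12).
C28 would need gold-badge (Rule 3), but gold-badge is never granted. ivory-key would need K32 and black-token (Rule 13), but black-token is never granted. black-token would need T19 and blue-key (Rule 10), but T19 is never granted.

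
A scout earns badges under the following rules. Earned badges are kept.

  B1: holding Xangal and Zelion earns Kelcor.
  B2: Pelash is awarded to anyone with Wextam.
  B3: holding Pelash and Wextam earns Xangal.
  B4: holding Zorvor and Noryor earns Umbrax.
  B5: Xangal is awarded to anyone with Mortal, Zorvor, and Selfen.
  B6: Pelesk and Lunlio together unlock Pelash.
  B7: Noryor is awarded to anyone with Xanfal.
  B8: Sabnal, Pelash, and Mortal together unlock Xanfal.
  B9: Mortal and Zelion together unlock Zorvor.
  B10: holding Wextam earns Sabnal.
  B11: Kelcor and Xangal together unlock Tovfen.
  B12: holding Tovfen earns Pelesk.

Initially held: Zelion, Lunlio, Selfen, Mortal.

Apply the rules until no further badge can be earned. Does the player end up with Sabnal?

No

Sabnal would need Wextam (B10), but Wextam is never earned.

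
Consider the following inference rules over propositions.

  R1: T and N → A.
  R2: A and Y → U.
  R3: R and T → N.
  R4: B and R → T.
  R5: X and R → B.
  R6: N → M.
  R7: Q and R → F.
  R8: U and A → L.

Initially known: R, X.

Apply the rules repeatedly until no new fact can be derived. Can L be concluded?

L would need U and A (R8), but U is never established.

No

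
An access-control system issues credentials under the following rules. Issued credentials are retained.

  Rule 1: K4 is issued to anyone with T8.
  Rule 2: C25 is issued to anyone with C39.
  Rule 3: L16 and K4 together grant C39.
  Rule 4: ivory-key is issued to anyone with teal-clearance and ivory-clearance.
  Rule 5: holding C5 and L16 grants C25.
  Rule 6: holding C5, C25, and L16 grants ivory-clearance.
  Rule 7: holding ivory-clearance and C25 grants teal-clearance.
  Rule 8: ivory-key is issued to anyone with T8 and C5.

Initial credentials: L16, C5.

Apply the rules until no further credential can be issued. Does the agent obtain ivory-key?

Holding C5 and L16 grants C25 (Rule 5).
Holding C5, C25, and L16 grants ivory-clearance (Rule 6).
Holding ivory-clearance and C25 grants teal-clearance (Rule 7).
Holding teal-clearance and ivory-clearance grants ivory-key (Rule 4).

Yes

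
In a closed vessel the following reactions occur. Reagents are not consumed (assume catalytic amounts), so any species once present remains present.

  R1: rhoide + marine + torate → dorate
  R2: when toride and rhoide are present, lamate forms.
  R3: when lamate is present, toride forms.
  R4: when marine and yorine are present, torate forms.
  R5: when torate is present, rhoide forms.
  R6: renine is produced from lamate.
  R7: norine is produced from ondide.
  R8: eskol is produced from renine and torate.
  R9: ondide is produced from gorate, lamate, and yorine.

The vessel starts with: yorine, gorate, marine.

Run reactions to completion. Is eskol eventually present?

eskol would need renine and torate (R8), but renine never forms.

No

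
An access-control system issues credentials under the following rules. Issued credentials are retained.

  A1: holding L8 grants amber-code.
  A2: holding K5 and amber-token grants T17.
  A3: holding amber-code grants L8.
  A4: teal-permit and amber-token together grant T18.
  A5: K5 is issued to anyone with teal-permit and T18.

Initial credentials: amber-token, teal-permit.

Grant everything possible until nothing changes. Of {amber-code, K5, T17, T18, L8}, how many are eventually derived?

3

Holding teal-permit and amber-token grants T18 (A4).
Holding teal-permit and T18 grants K5 (A5).
Holding K5 and amber-token grants T17 (A2).
amber-code would need L8 (A1), but L8 is never granted.
K5: reached.
T17: reached.
T18: reached.
L8 would need amber-code (A3), but amber-code is never granted.
Reached: K5, T17, and T18 — 3 of the 5.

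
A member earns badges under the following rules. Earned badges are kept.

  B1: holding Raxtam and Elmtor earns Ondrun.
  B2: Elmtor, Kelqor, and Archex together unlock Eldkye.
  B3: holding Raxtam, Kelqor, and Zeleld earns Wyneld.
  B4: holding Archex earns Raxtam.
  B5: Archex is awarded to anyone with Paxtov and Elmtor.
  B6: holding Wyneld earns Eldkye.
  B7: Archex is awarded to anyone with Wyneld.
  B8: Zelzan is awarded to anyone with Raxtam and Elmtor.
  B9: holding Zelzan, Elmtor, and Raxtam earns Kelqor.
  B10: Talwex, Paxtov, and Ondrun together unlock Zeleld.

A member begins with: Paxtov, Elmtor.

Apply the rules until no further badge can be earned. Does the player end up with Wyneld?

No

Wyneld would need Raxtam, Kelqor, and Zeleld (B3), but Zeleld is never earned.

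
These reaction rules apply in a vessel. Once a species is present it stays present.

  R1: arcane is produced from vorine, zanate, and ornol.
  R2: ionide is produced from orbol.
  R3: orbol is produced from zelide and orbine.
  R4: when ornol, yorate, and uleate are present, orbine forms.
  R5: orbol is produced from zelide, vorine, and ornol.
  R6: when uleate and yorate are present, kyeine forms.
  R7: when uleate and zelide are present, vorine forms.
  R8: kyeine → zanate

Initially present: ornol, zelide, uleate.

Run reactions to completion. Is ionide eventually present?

Yes

uleate and zelide present → vorine forms (R7).
zelide, vorine, and ornol present → orbol forms (R5).
orbol present → ionide forms (R2).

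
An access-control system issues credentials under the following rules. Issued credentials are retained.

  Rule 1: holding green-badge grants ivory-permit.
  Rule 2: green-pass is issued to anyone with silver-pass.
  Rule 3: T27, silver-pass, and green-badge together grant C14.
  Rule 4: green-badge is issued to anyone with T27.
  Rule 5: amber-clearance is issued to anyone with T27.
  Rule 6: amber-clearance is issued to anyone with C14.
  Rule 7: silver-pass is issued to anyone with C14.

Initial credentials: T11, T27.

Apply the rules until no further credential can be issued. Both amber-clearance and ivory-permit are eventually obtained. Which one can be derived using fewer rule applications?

amber-clearance: Holding T27 grants amber-clearance (Rule 5). [1 rule application]
ivory-permit: Holding T27 grants green-badge (Rule 4). Holding green-badge grants ivory-permit (Rule 1). [2 rule applications]
amber-clearance needs fewer.

amber-clearance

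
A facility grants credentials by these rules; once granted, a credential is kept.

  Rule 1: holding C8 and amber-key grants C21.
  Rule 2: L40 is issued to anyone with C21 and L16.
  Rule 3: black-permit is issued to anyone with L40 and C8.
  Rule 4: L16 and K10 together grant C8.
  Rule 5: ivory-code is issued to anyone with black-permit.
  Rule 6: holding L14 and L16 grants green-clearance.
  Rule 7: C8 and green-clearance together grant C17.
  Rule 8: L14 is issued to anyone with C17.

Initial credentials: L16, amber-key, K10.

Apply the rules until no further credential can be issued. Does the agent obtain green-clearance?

No

green-clearance would need L14 and L16 (Rule 6), but L14 is never granted.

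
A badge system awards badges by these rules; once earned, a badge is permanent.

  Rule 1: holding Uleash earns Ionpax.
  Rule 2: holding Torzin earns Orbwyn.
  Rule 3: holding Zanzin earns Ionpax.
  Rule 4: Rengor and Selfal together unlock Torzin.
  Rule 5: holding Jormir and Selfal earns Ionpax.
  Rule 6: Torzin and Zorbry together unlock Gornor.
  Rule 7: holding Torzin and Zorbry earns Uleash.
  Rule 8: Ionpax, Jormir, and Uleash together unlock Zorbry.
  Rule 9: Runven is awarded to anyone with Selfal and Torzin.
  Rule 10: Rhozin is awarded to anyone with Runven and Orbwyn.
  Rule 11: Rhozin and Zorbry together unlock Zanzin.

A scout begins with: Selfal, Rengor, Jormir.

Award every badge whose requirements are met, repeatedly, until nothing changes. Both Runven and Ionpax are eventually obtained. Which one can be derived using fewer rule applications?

Ionpax

Ionpax: With Jormir and Selfal, Ionpax is earned (Rule 5). [1 rule application]
Runven: With Rengor and Selfal, Torzin is earned (Rule 4). With Selfal and Torzin, Runven is earned (Rule 9). [2 rule applications]
Ionpax needs fewer.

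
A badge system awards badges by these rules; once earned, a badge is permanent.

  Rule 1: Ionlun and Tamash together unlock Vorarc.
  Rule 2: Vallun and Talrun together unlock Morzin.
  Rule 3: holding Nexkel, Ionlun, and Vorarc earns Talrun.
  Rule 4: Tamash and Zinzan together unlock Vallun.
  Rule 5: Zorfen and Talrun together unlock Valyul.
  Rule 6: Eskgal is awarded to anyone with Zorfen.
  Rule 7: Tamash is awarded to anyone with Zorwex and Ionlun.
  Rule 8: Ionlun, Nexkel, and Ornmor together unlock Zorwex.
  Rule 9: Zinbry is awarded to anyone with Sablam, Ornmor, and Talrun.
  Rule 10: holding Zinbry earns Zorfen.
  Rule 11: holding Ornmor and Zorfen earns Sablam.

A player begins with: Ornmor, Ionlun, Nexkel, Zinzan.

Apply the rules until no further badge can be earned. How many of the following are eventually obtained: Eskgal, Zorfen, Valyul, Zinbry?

Eskgal would need Zorfen (Rule 6), but Zorfen is never earned.
Zorfen would need Zinbry (Rule 10), but Zinbry is never earned.
Valyul would need Zorfen and Talrun (Rule 5), but Zorfen is never earned.
Zinbry would need Sablam, Ornmor, and Talrun (Rule 9), but Sablam is never earned.
None of the 4 are reached.

0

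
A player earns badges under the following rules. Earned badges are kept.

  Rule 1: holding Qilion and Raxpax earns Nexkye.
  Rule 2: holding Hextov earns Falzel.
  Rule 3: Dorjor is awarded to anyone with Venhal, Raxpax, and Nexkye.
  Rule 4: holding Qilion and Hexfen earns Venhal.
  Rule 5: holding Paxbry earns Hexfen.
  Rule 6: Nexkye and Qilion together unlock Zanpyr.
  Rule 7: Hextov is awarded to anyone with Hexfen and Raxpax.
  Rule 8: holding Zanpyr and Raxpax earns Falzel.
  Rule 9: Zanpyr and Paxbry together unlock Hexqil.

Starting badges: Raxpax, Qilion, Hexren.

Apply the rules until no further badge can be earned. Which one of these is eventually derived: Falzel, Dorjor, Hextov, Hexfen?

Falzel

With Qilion and Raxpax, Nexkye is earned (Rule 1).
With Nexkye and Qilion, Zanpyr is earned (Rule 6).
With Zanpyr and Raxpax, Falzel is earned (Rule 8).
Hextov would need Hexfen and Raxpax (Rule 7), but Hexfen is never earned. Dorjor would need Venhal, Raxpax, and Nexkye (Rule 3), but Venhal is never earned. Hexfen would need Paxbry (Rule 5), but Paxbry is never earned.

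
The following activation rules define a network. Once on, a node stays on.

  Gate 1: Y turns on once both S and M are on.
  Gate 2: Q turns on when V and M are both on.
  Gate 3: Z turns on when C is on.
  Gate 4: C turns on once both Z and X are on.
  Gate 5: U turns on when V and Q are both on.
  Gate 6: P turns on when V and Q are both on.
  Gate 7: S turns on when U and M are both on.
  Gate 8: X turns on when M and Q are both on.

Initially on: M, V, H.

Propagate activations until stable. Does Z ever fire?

No

Z would need C (Gate 3), but C never turns on.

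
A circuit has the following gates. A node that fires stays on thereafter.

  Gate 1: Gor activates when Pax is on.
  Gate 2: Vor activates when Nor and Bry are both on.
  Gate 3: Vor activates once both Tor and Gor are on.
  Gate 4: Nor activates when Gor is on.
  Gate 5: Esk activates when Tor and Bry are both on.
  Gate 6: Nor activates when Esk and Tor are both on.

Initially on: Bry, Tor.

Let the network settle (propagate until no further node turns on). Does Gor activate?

Gor would need Pax (Gate 1), but Pax never turns on.

No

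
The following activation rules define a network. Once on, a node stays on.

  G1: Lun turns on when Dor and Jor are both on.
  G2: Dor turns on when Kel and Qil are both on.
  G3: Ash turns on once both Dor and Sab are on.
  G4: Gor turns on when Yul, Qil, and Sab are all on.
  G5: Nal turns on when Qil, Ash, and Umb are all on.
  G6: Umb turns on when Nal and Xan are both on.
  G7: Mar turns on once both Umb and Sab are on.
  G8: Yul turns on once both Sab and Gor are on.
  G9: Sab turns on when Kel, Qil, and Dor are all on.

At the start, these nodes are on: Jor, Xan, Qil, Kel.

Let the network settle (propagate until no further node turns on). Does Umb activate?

Umb would need Nal and Xan (G6), but Nal never turns on.

No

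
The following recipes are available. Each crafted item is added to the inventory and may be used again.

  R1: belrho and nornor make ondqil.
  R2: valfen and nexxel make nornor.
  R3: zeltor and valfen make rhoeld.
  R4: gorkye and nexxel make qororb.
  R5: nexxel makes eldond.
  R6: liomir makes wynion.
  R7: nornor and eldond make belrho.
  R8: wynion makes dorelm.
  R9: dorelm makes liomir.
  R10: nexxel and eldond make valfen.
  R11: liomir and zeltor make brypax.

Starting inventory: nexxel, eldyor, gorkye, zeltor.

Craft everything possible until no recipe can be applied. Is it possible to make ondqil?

Yes

nexxel → eldond (R5).
nexxel and eldond → valfen (R10).
valfen and nexxel → nornor (R2).
nornor and eldond → belrho (R7).
belrho and nornor → ondqil (R1).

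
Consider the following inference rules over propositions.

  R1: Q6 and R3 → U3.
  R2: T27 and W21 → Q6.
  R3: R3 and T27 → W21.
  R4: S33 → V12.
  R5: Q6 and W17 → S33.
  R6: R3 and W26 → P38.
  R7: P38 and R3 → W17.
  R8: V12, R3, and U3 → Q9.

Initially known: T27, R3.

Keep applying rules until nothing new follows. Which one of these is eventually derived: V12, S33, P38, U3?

R3 and T27 hold, so W21 follows (R3).
From T27 and W21, R2 gives Q6.
Q6 and R3 hold, so U3 follows (R1).
P38 would need R3 and W26 (R6), but W26 is never established. V12 would need S33 (R4), but S33 is never established. S33 would need Q6 and W17 (R5), but W17 is never established.

U3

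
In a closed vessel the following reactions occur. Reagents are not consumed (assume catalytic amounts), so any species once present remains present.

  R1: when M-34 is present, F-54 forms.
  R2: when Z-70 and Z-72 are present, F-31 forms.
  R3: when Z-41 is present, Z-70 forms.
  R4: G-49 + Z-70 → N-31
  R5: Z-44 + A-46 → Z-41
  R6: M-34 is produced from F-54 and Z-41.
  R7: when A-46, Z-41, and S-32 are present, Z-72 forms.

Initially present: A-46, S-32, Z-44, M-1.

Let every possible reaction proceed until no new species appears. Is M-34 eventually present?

No

M-34 would need F-54 and Z-41 (R6), but F-54 never forms.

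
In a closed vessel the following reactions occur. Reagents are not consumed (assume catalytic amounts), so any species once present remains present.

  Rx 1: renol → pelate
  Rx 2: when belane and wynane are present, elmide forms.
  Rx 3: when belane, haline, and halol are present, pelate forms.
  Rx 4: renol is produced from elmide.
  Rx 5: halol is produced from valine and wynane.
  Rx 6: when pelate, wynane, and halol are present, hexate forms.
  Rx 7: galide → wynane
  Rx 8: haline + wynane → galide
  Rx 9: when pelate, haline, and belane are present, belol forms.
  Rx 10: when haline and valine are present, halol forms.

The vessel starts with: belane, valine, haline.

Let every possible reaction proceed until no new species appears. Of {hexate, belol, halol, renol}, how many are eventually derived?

haline and valine present → halol forms (Rx 10).
belane, haline, and halol present → pelate forms (Rx 3).
pelate, haline, and belane present → belol forms (Rx 9).
hexate would need pelate, wynane, and halol (Rx 6), but wynane never forms.
belol: reached.
halol: reached.
renol would need elmide (Rx 4), but elmide never forms.
Reached: belol and halol — 2 of the 4.

2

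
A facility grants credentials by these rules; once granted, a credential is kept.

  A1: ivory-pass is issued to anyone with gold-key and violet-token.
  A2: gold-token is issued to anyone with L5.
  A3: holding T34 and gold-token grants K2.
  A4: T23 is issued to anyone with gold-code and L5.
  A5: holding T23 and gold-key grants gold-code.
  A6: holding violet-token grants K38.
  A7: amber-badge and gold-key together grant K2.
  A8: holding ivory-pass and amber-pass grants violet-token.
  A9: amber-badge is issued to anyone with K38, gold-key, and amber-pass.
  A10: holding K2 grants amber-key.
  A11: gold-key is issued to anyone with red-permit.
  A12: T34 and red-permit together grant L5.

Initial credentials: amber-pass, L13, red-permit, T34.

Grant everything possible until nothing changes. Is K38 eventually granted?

No

K38 would need violet-token (A6), but violet-token is never granted.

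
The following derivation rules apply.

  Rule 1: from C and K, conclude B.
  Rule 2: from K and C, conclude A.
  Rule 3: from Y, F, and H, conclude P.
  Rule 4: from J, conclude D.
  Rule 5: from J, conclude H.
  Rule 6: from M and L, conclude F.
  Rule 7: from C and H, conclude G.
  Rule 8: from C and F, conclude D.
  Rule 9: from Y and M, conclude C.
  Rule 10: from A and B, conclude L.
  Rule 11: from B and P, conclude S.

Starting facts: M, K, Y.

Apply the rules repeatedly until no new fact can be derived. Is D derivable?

Yes

Y and M hold, so C follows (Rule 9).
K and C hold, so A follows (Rule 2).
From C and K, Rule 1 gives B.
A and B hold, so L follows (Rule 10).
M and L hold, so F follows (Rule 6).
From C and F, Rule 8 gives D.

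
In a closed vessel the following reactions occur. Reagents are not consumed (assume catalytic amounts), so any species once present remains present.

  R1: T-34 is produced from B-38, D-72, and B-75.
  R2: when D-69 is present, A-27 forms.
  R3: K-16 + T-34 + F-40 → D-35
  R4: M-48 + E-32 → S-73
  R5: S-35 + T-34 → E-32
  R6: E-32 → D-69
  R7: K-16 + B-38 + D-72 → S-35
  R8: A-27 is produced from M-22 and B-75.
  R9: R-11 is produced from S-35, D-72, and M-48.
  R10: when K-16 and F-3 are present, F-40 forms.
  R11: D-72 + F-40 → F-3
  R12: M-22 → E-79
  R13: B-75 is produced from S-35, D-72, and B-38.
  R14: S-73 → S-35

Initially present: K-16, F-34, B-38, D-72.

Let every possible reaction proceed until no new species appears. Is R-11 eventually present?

R-11 would need S-35, D-72, and M-48 (R9), but M-48 never forms.

No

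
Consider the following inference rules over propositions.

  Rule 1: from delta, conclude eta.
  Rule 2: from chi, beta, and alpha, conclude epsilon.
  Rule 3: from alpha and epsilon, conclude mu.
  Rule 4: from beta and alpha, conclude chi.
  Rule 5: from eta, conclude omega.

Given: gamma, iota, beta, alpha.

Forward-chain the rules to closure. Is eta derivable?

No

eta would need delta (Rule 1), but delta is never established.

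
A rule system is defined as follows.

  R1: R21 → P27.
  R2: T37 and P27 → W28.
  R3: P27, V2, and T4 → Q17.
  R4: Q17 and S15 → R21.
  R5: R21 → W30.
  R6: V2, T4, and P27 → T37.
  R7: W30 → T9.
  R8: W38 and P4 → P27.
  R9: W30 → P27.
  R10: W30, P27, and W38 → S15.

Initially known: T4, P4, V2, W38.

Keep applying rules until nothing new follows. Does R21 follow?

R21 would need Q17 and S15 (R4), but S15 is never established.

No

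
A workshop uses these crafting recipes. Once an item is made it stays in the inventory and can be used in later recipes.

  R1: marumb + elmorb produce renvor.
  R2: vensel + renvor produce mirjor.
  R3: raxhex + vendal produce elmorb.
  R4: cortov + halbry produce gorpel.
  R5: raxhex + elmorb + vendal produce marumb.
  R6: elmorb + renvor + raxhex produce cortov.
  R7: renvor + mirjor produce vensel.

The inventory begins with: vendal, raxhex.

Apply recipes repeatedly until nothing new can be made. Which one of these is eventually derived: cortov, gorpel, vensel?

cortov

raxhex + vendal → elmorb (R3).
Using R5, raxhex, elmorb, and vendal make marumb.
marumb + elmorb → renvor (R1).
elmorb + renvor + raxhex → cortov (R6).
vensel would need renvor and mirjor (R7), but mirjor is never obtained. gorpel would need cortov and halbry (R4), but halbry is never obtained.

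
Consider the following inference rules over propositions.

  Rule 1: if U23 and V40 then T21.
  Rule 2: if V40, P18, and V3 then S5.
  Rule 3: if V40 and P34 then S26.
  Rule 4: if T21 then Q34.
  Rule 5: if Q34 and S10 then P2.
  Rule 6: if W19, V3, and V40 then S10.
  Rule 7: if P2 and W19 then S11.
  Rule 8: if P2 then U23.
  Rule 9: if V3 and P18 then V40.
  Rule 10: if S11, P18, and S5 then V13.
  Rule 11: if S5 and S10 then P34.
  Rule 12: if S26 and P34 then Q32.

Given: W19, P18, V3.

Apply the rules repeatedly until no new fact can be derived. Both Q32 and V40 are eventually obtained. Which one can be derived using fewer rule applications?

V40: From V3 and P18, Rule 9 gives V40. [1 rule application]
Q32: V3 and P18 hold, so V40 follows (Rule 9). From W19, V3, and V40, Rule 6 gives S10. V40, P18, and V3 hold, so S5 follows (Rule 2). S5 and S10 hold, so P34 follows (Rule 11). From V40 and P34, Rule 3 gives S26. S26 and P34 hold, so Q32 follows (Rule 12). [6 rule applications]
V40 needs fewer.

V40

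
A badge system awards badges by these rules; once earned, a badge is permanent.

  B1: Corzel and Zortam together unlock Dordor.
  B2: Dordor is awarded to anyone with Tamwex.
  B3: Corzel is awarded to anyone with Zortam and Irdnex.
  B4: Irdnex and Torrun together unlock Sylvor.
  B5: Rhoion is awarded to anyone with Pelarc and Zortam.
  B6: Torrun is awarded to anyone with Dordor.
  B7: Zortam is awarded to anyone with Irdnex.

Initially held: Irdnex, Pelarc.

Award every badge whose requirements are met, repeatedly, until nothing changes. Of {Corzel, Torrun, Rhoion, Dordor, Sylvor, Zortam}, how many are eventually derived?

With Irdnex, Zortam is earned (B7).
With Zortam and Irdnex, Corzel is earned (B3).
With Pelarc and Zortam, Rhoion is earned (B5).
With Corzel and Zortam, Dordor is earned (B1).
With Dordor, Torrun is earned (B6).
With Irdnex and Torrun, Sylvor is earned (B4).
Corzel: reached.
Torrun: reached.
Rhoion: reached.
Dordor: reached.
Sylvor: reached.
Zortam: reached.
All 6 are reached.

6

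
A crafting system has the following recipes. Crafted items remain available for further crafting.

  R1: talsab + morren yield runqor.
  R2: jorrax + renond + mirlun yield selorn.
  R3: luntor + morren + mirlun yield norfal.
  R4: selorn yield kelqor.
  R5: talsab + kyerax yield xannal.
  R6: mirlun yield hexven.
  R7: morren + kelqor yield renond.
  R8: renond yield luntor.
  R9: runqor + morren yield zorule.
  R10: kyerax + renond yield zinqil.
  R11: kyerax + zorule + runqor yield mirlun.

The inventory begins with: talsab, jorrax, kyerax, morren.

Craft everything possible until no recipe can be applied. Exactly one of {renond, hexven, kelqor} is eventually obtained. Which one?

hexven

talsab + morren → runqor (R1).
Using R9, runqor and morren make zorule.
kyerax + zorule + runqor → mirlun (R11).
mirlun → hexven (R6).
kelqor would need selorn (R4), but selorn is never obtained. renond would need morren and kelqor (R7), but kelqor is never obtained.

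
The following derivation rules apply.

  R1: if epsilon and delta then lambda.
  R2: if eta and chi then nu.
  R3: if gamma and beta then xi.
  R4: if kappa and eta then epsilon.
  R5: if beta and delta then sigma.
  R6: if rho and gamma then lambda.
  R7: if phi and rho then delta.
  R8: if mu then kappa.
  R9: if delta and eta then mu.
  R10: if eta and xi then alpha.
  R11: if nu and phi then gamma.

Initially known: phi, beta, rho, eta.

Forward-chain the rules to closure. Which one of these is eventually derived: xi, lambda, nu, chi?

lambda

From phi and rho, R7 gives delta.
delta and eta hold, so mu follows (R9).
From mu, R8 gives kappa.
From kappa and eta, R4 gives epsilon.
From epsilon and delta, R1 gives lambda.
No rule produces chi, and it is not given. nu would need eta and chi (R2), but chi is never established. xi would need gamma and beta (R3), but gamma is never established.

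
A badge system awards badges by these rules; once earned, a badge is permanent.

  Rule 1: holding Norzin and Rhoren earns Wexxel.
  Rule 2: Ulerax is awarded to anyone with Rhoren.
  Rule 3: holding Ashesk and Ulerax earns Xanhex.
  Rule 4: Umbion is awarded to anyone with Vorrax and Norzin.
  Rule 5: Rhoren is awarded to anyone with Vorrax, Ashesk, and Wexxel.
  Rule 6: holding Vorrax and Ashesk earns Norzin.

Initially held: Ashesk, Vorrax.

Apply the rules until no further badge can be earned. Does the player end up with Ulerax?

Ulerax would need Rhoren (Rule 2), but Rhoren is never earned.

No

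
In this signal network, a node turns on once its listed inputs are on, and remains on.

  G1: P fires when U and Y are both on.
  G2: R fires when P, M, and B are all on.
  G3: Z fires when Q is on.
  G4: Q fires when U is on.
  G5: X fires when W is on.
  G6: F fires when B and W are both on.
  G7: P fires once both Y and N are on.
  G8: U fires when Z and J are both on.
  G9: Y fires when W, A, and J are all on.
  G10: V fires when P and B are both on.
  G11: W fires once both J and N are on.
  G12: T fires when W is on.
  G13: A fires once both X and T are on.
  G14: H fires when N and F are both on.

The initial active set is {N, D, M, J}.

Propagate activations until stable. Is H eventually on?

No

H would need N and F (G14), but F never turns on.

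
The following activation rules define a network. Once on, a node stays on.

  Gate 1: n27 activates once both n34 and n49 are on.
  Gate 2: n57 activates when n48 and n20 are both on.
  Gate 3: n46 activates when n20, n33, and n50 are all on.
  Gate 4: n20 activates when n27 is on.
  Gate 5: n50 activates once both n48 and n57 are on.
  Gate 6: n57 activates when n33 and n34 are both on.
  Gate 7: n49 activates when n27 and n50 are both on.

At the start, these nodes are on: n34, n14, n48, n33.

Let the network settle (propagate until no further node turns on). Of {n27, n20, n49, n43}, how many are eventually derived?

n27 would need n34 and n49 (Gate 1), but n49 never turns on.
n20 would need n27 (Gate 4), but n27 never turns on.
n49 would need n27 and n50 (Gate 7), but n27 never turns on.
No rule produces n43, and it is not given.
None of the 4 are reached.

0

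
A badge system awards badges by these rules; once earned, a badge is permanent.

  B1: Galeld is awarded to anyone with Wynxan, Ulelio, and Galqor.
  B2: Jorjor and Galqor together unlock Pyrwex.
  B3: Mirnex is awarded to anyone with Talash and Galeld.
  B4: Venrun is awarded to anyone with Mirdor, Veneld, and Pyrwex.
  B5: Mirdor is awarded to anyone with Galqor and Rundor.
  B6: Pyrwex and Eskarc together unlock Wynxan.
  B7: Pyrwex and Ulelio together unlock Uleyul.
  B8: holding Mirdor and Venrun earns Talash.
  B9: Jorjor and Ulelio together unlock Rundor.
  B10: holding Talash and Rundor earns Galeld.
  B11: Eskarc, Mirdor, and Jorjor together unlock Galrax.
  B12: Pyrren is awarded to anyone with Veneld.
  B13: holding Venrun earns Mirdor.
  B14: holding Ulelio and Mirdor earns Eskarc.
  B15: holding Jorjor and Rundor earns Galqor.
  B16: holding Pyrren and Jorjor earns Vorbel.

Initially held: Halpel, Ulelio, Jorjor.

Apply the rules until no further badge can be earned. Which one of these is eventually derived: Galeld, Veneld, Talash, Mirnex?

With Jorjor and Ulelio, Rundor is earned (B9).
With Jorjor and Rundor, Galqor is earned (B15).
With Galqor and Rundor, Mirdor is earned (B5).
With Jorjor and Galqor, Pyrwex is earned (B2).
With Ulelio and Mirdor, Eskarc is earned (B14).
With Pyrwex and Eskarc, Wynxan is earned (B6).
With Wynxan, Ulelio, and Galqor, Galeld is earned (B1).
Talash would need Mirdor and Venrun (B8), but Venrun is never earned. No rule produces Veneld, and it is not given. Mirnex would need Talash and Galeld (B3), but Talash is never earned.

Galeld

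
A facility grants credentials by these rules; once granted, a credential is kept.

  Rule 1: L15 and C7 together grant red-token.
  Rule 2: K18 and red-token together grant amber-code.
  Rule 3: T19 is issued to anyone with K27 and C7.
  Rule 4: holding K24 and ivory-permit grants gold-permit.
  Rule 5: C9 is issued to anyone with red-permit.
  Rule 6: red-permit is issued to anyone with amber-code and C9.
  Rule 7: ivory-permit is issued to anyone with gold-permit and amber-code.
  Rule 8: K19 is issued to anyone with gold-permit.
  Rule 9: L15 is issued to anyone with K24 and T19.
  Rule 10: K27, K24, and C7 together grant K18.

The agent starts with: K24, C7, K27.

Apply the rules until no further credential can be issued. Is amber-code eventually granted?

Yes

Holding K27, K24, and C7 grants K18 (Rule 10).
Holding K27 and C7 grants T19 (Rule 3).
Holding K24 and T19 grants L15 (Rule 9).
Holding L15 and C7 grants red-token (Rule 1).
Holding K18 and red-token grants amber-code (Rule 2).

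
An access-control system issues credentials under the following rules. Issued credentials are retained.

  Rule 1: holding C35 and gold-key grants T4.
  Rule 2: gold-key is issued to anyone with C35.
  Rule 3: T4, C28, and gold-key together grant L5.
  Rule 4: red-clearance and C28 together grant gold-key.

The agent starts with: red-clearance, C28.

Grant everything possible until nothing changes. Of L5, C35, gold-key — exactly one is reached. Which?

gold-key

Holding red-clearance and C28 grants gold-key (Rule 4).
No rule produces C35, and it is not given. L5 would need T4, C28, and gold-key (Rule 3), but T4 is never granted.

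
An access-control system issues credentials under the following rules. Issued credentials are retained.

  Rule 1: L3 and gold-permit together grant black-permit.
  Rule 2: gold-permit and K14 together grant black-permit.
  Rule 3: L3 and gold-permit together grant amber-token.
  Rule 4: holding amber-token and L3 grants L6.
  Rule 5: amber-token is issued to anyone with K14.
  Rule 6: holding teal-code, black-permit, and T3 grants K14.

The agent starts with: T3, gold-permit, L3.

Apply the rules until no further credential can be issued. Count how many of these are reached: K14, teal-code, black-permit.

1

Holding L3 and gold-permit grants black-permit (Rule 1).
K14 would need teal-code, black-permit, and T3 (Rule 6), but teal-code is never granted.
No rule produces teal-code, and it is not given.
black-permit: reached.
Reached: black-permit — 1 of the 3.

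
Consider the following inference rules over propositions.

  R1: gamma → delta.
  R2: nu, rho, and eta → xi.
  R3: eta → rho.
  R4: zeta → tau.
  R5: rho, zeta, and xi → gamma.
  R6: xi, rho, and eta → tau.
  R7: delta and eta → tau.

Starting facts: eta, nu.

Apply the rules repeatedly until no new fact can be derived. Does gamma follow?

No

gamma would need rho, zeta, and xi (R5), but zeta is never established.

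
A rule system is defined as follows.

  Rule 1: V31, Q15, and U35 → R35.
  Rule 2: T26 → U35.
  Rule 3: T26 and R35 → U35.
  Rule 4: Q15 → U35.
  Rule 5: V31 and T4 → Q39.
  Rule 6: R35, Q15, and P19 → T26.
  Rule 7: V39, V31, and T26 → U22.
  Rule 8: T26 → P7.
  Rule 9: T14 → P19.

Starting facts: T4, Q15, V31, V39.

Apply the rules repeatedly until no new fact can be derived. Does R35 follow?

From Q15, Rule 4 gives U35.
V31, Q15, and U35 hold, so R35 follows (Rule 1).

Yes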